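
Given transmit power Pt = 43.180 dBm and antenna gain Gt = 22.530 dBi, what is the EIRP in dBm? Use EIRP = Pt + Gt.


EIRP = Pt + Gt = 43.180 + 22.530 = 65.71 dBm

65.71 dBm


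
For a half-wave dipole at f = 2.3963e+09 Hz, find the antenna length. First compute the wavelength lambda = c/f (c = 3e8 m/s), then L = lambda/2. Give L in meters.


lambda = c / f = 3.0000e+08 / 2.3963e+09 = 0.1251930 m
L = lambda / 2 = 0.1251930 / 2 = 0.06260 m

0.06260 m


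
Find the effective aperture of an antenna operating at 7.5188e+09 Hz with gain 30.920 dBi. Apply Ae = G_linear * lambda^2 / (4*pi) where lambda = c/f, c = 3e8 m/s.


lambda = c / f = 3.0000e+08 / 7.5188e+09 = 0.03989998 m
G_linear = 10^(30.920/10) = 1235.947
Ae = G_linear * lambda^2 / (4*pi) = 1235.947 * 0.03989998^2 / (4*pi) = 0.1566 m^2

0.1566 m^2


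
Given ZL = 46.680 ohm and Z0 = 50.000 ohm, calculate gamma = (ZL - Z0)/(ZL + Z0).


gamma = (46.680 - 50.000) / (46.680 + 50.000) = -0.03434

-0.03434


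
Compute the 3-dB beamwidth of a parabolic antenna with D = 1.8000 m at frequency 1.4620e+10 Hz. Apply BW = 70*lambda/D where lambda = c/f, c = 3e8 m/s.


lambda = c / f = 3.0000e+08 / 1.4620e+10 = 0.02051984 m
BW = 70 * 0.02051984 / 1.8000 = 0.7980 deg

0.7980 deg


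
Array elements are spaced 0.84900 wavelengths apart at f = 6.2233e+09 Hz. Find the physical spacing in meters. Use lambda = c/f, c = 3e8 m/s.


lambda = c / f = 3.0000e+08 / 6.2233e+09 = 0.04820594 m
d = 0.84900 * 0.04820594 = 0.04093 m

0.04093 m


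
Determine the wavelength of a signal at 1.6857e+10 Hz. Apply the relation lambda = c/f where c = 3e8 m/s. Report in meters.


lambda = c / f = 3.0000e+08 / 1.6857e+10 = 0.01780 m

0.01780 m


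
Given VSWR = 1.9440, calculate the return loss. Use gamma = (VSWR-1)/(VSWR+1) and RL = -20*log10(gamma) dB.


gamma = (1.9440 - 1) / (1.9440 + 1) = 0.3206522
RL = -20 * log10(0.3206522) = 9.879 dB

9.879 dB


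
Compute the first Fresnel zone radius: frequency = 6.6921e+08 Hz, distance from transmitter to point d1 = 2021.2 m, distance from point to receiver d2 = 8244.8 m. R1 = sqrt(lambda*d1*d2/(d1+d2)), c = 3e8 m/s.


lambda = c / f = 3.0000e+08 / 6.6921e+08 = 0.4482898 m
R1 = sqrt(0.4482898 * 2021.2 * 8244.8 / (2021.2 + 8244.8)) = 26.98 m

26.98 m


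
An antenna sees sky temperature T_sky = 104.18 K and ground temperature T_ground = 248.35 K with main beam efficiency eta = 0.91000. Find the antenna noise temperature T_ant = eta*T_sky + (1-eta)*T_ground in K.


T_ant = 0.91000 * 104.18 + (1 - 0.91000) * 248.35 = 117.2 K

117.2 K


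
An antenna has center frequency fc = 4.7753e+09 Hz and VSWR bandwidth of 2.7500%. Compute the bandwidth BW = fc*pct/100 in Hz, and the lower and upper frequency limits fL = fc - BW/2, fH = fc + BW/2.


BW = 4.7753e+09 * 2.7500/100 = 1.313208e+08 Hz
fL = 4.7753e+09 - 1.313208e+08/2 = 4.710e+09 Hz
fH = 4.7753e+09 + 1.313208e+08/2 = 4.841e+09 Hz

BW=1.313e+08 Hz, fL=4.710e+09 Hz, fH=4.841e+09 Hz


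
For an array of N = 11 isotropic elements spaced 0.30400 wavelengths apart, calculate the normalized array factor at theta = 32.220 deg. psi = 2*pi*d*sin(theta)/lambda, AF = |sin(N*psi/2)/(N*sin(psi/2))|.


psi = 2*pi*0.30400*sin(32.220 deg) = 1.018405 rad
AF = |sin(11*1.018405/2) / (11*sin(1.018405/2))| = 0.1175

0.1175


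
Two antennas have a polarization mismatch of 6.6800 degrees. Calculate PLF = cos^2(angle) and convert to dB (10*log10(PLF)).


PLF_linear = cos^2(6.6800 deg) = 0.9864687
PLF_dB = 10 * log10(0.9864687) = -0.05917 dB

-0.05917 dB


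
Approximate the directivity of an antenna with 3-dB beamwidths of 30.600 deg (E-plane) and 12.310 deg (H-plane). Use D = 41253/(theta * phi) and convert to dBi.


D_linear = 41253 / (30.600 * 12.310) = 109.5156
D_dBi = 10 * log10(109.5156) = 20.39 dBi

20.39 dBi


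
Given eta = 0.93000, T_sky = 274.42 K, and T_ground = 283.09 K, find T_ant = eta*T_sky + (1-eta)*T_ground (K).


T_ant = 0.93000 * 274.42 + (1 - 0.93000) * 283.09 = 275.0 K

275.0 K


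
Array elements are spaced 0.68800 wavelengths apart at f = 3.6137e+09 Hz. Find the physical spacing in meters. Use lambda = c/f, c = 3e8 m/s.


lambda = c / f = 3.0000e+08 / 3.6137e+09 = 0.08301741 m
d = 0.68800 * 0.08301741 = 0.05712 m

0.05712 m


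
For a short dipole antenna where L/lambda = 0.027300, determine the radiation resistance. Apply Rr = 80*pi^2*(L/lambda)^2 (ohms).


Rr = 80 * pi^2 * (0.027300)^2 = 80 * 9.869604 * 7.452900e-04 = 0.5885 ohm

0.5885 ohm


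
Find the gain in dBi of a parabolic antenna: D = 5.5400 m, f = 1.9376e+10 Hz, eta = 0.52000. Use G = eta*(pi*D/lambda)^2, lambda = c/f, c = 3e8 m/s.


lambda = c / f = 3.0000e+08 / 1.9376e+10 = 0.01548307 m
G_linear = 0.52000 * (pi * 5.5400 / 0.01548307)^2 = 657065.2
G_dBi = 10 * log10(657065.2) = 58.18 dBi

58.18 dBi


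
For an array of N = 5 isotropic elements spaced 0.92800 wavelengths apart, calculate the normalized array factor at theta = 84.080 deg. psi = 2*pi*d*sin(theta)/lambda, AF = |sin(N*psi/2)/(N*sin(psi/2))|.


psi = 2*pi*0.92800*sin(84.080 deg) = 5.799700 rad
AF = |sin(5*5.799700/2) / (5*sin(5.799700/2))| = 0.7813

0.7813


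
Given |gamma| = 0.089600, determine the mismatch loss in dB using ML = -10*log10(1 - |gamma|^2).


ML = -10 * log10(1 - 0.089600^2) = -10 * log10(0.99197184) = 0.03501 dB

0.03501 dB


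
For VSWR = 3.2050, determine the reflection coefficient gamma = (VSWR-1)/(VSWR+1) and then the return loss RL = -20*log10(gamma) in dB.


gamma = (3.2050 - 1) / (3.2050 + 1) = 0.5243757
RL = -20 * log10(0.5243757) = 5.607 dB

5.607 dB


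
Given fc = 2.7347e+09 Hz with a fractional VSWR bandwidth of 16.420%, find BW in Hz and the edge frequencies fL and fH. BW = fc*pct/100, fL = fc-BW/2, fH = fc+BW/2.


BW = 2.7347e+09 * 16.420/100 = 4.490377e+08 Hz
fL = 2.7347e+09 - 4.490377e+08/2 = 2.510e+09 Hz
fH = 2.7347e+09 + 4.490377e+08/2 = 2.959e+09 Hz

BW=4.490e+08 Hz, fL=2.510e+09 Hz, fH=2.959e+09 Hz


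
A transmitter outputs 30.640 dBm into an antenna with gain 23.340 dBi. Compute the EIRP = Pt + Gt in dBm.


EIRP = Pt + Gt = 30.640 + 23.340 = 53.98 dBm

53.98 dBm


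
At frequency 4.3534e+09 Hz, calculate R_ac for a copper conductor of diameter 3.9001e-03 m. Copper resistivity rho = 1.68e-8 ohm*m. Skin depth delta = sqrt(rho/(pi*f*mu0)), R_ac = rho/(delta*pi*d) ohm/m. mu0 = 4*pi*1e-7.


delta = sqrt(1.68e-8 / (pi * 4.3534e+09 * 4*pi*1e-7)) = 9.886908e-07 m
R_ac = 1.68e-8 / (9.886908e-07 * pi * 3.9001e-03) = 1.387 ohm/m

1.387 ohm/m


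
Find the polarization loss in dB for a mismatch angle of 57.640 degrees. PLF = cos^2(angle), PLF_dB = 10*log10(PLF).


PLF_linear = cos^2(57.640 deg) = 0.2864789
PLF_dB = 10 * log10(0.2864789) = -5.429 dB

-5.429 dB


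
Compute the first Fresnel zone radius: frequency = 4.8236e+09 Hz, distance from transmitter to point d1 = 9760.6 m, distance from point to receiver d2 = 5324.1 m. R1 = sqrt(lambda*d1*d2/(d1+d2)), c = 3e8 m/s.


lambda = c / f = 3.0000e+08 / 4.8236e+09 = 0.06219421 m
R1 = sqrt(0.06219421 * 9760.6 * 5324.1 / (9760.6 + 5324.1)) = 14.64 m

14.64 m


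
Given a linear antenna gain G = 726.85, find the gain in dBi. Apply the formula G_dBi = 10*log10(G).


G_dBi = 10 * log10(726.85) = 28.61 dBi

28.61 dBi


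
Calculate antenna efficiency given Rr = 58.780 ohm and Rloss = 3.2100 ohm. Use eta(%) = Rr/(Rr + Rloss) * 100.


eta = 58.780 / (58.780 + 3.2100) * 100 = 94.82%

94.82%


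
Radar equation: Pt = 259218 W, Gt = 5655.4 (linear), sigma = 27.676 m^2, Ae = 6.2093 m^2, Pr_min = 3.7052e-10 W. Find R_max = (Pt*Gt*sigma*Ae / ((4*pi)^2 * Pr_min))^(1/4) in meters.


R^4 = 259218*5655.4*27.676*6.2093 / ((4*pi)^2 * 3.7052e-10) = 4.305693e+18
R_max = 4.305693e+18^0.25 = 45552 m

45552 m


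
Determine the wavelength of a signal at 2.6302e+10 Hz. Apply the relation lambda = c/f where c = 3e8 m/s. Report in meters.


lambda = c / f = 3.0000e+08 / 2.6302e+10 = 0.01141 m

0.01141 m


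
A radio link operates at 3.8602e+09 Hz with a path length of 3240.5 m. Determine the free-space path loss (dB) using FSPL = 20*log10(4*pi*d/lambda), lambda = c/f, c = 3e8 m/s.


lambda = c / f = 3.0000e+08 / 3.8602e+09 = 0.07771618 m
FSPL = 20 * log10(4*pi*3240.5/0.07771618) = 114.4 dB

114.4 dB


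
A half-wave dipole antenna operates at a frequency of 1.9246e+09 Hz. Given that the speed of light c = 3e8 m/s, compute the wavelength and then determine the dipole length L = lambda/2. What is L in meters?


lambda = c / f = 3.0000e+08 / 1.9246e+09 = 0.1558765 m
L = lambda / 2 = 0.1558765 / 2 = 0.07794 m

0.07794 m


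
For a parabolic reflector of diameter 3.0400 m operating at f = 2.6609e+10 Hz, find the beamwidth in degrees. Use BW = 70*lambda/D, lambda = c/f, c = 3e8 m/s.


lambda = c / f = 3.0000e+08 / 2.6609e+10 = 0.01127438 m
BW = 70 * 0.01127438 / 3.0400 = 0.2596 deg

0.2596 deg


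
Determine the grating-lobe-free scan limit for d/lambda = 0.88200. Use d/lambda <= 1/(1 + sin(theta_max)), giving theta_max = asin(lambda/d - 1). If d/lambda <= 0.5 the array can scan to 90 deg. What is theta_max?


lambda/d - 1 = 1/0.88200 - 1 = 0.1337868
theta_max = asin(0.1337868) = 7.688 deg

7.688 deg


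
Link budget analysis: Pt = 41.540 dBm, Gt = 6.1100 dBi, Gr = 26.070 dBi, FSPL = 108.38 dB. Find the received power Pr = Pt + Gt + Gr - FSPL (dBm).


Pr = 41.540 + 6.1100 + 26.070 - 108.38 = -34.66 dBm

-34.66 dBm


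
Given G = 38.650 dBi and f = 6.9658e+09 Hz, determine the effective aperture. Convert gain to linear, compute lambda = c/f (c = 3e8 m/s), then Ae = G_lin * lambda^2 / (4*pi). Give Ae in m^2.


lambda = c / f = 3.0000e+08 / 6.9658e+09 = 0.04306756 m
G_linear = 10^(38.650/10) = 7328.245
Ae = G_linear * lambda^2 / (4*pi) = 7328.245 * 0.04306756^2 / (4*pi) = 1.082 m^2

1.082 m^2


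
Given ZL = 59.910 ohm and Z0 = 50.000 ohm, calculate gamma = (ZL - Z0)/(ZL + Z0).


gamma = (59.910 - 50.000) / (59.910 + 50.000) = 0.09016

0.09016


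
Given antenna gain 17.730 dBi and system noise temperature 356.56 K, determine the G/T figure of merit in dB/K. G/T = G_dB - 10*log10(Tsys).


G/T = 17.730 - 10*log10(356.56) = 17.730 - 25.52133 = -7.791 dB/K

-7.791 dB/K


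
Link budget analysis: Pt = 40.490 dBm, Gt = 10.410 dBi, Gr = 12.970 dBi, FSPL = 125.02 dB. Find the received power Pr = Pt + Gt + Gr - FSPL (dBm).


Pr = 40.490 + 10.410 + 12.970 - 125.02 = -61.15 dBm

-61.15 dBm


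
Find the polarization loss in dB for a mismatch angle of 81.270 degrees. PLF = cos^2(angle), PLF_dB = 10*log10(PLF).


PLF_linear = cos^2(81.270 deg) = 0.02303667
PLF_dB = 10 * log10(0.02303667) = -16.38 dB

-16.38 dB


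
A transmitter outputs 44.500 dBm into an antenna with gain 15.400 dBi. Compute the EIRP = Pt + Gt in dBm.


EIRP = Pt + Gt = 44.500 + 15.400 = 59.90 dBm

59.90 dBm


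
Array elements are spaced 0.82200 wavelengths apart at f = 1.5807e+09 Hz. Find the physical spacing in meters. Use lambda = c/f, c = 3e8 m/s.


lambda = c / f = 3.0000e+08 / 1.5807e+09 = 0.1897893 m
d = 0.82200 * 0.1897893 = 0.1560 m

0.1560 m


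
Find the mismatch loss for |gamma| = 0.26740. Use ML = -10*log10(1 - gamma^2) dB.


ML = -10 * log10(1 - 0.26740^2) = -10 * log10(0.92849724) = 0.3222 dB

0.3222 dB


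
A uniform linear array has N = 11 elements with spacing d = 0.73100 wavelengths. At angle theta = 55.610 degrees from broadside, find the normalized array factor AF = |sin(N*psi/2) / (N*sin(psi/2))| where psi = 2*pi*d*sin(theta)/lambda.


psi = 2*pi*0.73100*sin(55.610 deg) = 3.790206 rad
AF = |sin(11*3.790206/2) / (11*sin(3.790206/2))| = 0.08735

0.08735


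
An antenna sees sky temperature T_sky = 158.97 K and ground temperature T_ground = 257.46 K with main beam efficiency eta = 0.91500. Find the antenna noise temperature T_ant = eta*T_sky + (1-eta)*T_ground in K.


T_ant = 0.91500 * 158.97 + (1 - 0.91500) * 257.46 = 167.3 K

167.3 K


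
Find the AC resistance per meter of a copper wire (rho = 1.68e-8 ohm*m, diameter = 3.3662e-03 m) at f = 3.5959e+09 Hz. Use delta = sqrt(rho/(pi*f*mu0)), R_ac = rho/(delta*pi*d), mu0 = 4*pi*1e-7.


delta = sqrt(1.68e-8 / (pi * 3.5959e+09 * 4*pi*1e-7)) = 1.087855e-06 m
R_ac = 1.68e-8 / (1.087855e-06 * pi * 3.3662e-03) = 1.460 ohm/m

1.460 ohm/m


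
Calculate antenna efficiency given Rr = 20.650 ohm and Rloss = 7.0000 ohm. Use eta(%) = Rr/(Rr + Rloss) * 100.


eta = 20.650 / (20.650 + 7.0000) * 100 = 74.68%

74.68%


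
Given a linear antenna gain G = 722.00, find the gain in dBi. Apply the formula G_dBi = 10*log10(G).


G_dBi = 10 * log10(722.00) = 28.59 dBi

28.59 dBi


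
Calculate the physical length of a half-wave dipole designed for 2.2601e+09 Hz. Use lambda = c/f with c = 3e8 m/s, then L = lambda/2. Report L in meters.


lambda = c / f = 3.0000e+08 / 2.2601e+09 = 0.1327375 m
L = lambda / 2 = 0.1327375 / 2 = 0.06637 m

0.06637 m


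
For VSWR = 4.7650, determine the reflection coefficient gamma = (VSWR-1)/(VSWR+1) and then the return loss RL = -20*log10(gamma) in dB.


gamma = (4.7650 - 1) / (4.7650 + 1) = 0.6530789
RL = -20 * log10(0.6530789) = 3.701 dB

3.701 dB


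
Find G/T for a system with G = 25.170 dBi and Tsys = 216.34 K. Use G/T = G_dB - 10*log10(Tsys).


G/T = 25.170 - 10*log10(216.34) = 25.170 - 23.35137 = 1.819 dB/K

1.819 dB/K


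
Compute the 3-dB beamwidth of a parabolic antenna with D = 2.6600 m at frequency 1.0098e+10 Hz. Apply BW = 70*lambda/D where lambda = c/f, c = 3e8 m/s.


lambda = c / f = 3.0000e+08 / 1.0098e+10 = 0.02970885 m
BW = 70 * 0.02970885 / 2.6600 = 0.7818 deg

0.7818 deg


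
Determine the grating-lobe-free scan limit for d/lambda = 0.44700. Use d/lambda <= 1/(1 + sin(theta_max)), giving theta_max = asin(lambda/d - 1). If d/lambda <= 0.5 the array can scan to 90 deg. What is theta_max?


lambda/d - 1 = 1/0.44700 - 1 = 1.237136 >= 1
d/lambda <= 0.5, so the array can scan to endfire without grating lobes: theta_max = 90 deg

90 deg


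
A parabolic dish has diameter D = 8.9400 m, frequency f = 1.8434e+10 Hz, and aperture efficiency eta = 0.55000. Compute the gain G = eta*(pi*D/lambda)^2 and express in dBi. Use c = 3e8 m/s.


lambda = c / f = 3.0000e+08 / 1.8434e+10 = 0.01627428 m
G_linear = 0.55000 * (pi * 8.9400 / 0.01627428)^2 = 1.638075e+06
G_dBi = 10 * log10(1.638075e+06) = 62.14 dBi

62.14 dBi


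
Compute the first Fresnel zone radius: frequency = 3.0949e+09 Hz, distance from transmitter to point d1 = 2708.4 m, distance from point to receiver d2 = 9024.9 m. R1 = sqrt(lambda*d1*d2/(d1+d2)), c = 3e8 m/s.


lambda = c / f = 3.0000e+08 / 3.0949e+09 = 0.09693367 m
R1 = sqrt(0.09693367 * 2708.4 * 9024.9 / (2708.4 + 9024.9)) = 14.21 m

14.21 m


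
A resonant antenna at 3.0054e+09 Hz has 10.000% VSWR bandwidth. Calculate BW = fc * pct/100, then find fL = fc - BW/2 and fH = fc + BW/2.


BW = 3.0054e+09 * 10.000/100 = 3.005400e+08 Hz
fL = 3.0054e+09 - 3.005400e+08/2 = 2.855e+09 Hz
fH = 3.0054e+09 + 3.005400e+08/2 = 3.156e+09 Hz

BW=3.005e+08 Hz, fL=2.855e+09 Hz, fH=3.156e+09 Hz


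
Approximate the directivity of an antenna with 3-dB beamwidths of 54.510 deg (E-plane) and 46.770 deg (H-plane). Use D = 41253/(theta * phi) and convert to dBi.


D_linear = 41253 / (54.510 * 46.770) = 16.18125
D_dBi = 10 * log10(16.18125) = 12.09 dBi

12.09 dBi


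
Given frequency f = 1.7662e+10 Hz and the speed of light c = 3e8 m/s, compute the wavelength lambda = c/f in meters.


lambda = c / f = 3.0000e+08 / 1.7662e+10 = 0.01699 m

0.01699 m


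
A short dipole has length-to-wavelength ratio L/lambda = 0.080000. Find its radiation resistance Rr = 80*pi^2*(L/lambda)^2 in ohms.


Rr = 80 * pi^2 * (0.080000)^2 = 80 * 9.869604 * 6.400000e-03 = 5.053 ohm

5.053 ohm


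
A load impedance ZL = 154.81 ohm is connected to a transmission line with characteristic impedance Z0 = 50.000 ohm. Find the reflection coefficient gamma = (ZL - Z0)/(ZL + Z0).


gamma = (154.81 - 50.000) / (154.81 + 50.000) = 0.5117

0.5117


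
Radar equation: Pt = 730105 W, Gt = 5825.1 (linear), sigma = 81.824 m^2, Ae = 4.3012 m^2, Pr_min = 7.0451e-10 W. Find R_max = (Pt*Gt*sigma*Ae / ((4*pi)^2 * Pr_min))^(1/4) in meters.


R^4 = 730105*5825.1*81.824*4.3012 / ((4*pi)^2 * 7.0451e-10) = 1.345402e+19
R_max = 1.345402e+19^0.25 = 60564 m

60564 m


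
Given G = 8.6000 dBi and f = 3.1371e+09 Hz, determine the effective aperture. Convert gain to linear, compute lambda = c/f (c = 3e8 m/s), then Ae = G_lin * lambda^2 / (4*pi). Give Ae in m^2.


lambda = c / f = 3.0000e+08 / 3.1371e+09 = 0.09562972 m
G_linear = 10^(8.6000/10) = 7.244360
Ae = G_linear * lambda^2 / (4*pi) = 7.244360 * 0.09562972^2 / (4*pi) = 5.272e-03 m^2

5.272e-03 m^2


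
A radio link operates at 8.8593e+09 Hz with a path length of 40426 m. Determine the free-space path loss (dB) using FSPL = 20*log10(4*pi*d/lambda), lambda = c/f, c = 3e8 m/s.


lambda = c / f = 3.0000e+08 / 8.8593e+09 = 0.03386272 m
FSPL = 20 * log10(4*pi*40426/0.03386272) = 143.5 dB

143.5 dB


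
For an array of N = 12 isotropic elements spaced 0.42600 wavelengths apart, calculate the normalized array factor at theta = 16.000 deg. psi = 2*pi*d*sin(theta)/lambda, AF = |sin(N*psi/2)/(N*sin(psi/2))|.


psi = 2*pi*0.42600*sin(16.000 deg) = 0.7377811 rad
AF = |sin(12*0.7377811/2) / (12*sin(0.7377811/2))| = 0.2217

0.2217


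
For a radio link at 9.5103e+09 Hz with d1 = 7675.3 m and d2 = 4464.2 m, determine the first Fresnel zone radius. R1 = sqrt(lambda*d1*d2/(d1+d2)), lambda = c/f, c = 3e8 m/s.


lambda = c / f = 3.0000e+08 / 9.5103e+09 = 0.03154475 m
R1 = sqrt(0.03154475 * 7675.3 * 4464.2 / (7675.3 + 4464.2)) = 9.436 m

9.436 m


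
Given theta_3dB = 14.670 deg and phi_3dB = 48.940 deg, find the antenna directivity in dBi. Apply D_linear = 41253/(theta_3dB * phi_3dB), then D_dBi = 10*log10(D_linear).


D_linear = 41253 / (14.670 * 48.940) = 57.45945
D_dBi = 10 * log10(57.45945) = 17.59 dBi

17.59 dBi


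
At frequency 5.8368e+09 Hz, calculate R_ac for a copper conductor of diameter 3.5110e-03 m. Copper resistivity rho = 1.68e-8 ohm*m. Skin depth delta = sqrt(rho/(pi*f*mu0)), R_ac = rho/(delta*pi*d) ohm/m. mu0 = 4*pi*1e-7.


delta = sqrt(1.68e-8 / (pi * 5.8368e+09 * 4*pi*1e-7)) = 8.538614e-07 m
R_ac = 1.68e-8 / (8.538614e-07 * pi * 3.5110e-03) = 1.784 ohm/m

1.784 ohm/m


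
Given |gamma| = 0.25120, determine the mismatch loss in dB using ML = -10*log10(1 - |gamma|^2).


ML = -10 * log10(1 - 0.25120^2) = -10 * log10(0.93689856) = 0.2831 dB

0.2831 dB


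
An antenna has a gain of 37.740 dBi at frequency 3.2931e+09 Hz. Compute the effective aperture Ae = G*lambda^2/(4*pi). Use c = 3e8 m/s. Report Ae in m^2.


lambda = c / f = 3.0000e+08 / 3.2931e+09 = 0.09109957 m
G_linear = 10^(37.740/10) = 5942.922
Ae = G_linear * lambda^2 / (4*pi) = 5942.922 * 0.09109957^2 / (4*pi) = 3.925 m^2

3.925 m^2


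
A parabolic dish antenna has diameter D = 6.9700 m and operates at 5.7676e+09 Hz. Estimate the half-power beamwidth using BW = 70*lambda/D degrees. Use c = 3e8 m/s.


lambda = c / f = 3.0000e+08 / 5.7676e+09 = 0.05201470 m
BW = 70 * 0.05201470 / 6.9700 = 0.5224 deg

0.5224 deg


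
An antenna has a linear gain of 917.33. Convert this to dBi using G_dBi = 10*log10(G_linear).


G_dBi = 10 * log10(917.33) = 29.63 dBi

29.63 dBi


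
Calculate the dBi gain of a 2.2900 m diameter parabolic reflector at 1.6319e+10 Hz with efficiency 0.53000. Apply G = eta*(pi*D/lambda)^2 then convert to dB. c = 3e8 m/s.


lambda = c / f = 3.0000e+08 / 1.6319e+10 = 0.01838348 m
G_linear = 0.53000 * (pi * 2.2900 / 0.01838348)^2 = 81169.17
G_dBi = 10 * log10(81169.17) = 49.09 dBi

49.09 dBi


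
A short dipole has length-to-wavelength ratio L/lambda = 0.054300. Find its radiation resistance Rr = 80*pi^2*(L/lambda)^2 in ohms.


Rr = 80 * pi^2 * (0.054300)^2 = 80 * 9.869604 * 2.948490e-03 = 2.328 ohm

2.328 ohm


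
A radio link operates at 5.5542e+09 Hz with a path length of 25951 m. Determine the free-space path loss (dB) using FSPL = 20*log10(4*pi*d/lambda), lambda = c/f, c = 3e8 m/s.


lambda = c / f = 3.0000e+08 / 5.5542e+09 = 0.05401318 m
FSPL = 20 * log10(4*pi*25951/0.05401318) = 135.6 dB

135.6 dB


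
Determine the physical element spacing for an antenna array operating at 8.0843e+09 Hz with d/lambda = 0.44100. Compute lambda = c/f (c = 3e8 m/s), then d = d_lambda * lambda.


lambda = c / f = 3.0000e+08 / 8.0843e+09 = 0.03710896 m
d = 0.44100 * 0.03710896 = 0.01637 m

0.01637 m


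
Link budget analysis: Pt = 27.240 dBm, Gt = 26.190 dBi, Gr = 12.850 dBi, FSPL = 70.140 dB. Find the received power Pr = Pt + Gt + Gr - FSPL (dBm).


Pr = 27.240 + 26.190 + 12.850 - 70.140 = -3.86 dBm

-3.86 dBm


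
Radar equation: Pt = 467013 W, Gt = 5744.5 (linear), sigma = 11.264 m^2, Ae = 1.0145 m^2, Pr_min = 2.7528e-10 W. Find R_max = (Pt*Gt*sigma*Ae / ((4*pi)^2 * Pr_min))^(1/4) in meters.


R^4 = 467013*5744.5*11.264*1.0145 / ((4*pi)^2 * 2.7528e-10) = 7.052312e+17
R_max = 7.052312e+17^0.25 = 28979 m

28979 m


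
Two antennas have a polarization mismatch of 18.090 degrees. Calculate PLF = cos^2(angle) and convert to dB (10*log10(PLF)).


PLF_linear = cos^2(18.090 deg) = 0.9035832
PLF_dB = 10 * log10(0.9035832) = -0.4403 dB

-0.4403 dB


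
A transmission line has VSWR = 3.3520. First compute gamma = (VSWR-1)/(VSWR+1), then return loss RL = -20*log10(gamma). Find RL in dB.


gamma = (3.3520 - 1) / (3.3520 + 1) = 0.5404412
RL = -20 * log10(0.5404412) = 5.345 dB

5.345 dB


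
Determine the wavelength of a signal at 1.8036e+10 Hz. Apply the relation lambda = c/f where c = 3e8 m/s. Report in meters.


lambda = c / f = 3.0000e+08 / 1.8036e+10 = 0.01663 m

0.01663 m


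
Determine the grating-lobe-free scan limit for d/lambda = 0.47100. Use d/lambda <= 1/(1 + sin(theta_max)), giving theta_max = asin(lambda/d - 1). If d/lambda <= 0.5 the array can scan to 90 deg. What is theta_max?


lambda/d - 1 = 1/0.47100 - 1 = 1.123142 >= 1
d/lambda <= 0.5, so the array can scan to endfire without grating lobes: theta_max = 90 deg

90 deg


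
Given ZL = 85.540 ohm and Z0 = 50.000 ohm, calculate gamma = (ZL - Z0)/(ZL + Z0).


gamma = (85.540 - 50.000) / (85.540 + 50.000) = 0.2622

0.2622


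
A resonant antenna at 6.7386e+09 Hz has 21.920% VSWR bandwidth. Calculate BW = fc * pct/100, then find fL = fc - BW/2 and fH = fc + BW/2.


BW = 6.7386e+09 * 21.920/100 = 1.477101e+09 Hz
fL = 6.7386e+09 - 1.477101e+09/2 = 6.000e+09 Hz
fH = 6.7386e+09 + 1.477101e+09/2 = 7.477e+09 Hz

BW=1.477e+09 Hz, fL=6.000e+09 Hz, fH=7.477e+09 Hz


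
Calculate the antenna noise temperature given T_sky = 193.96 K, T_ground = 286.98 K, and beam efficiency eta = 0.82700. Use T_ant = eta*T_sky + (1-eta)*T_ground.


T_ant = 0.82700 * 193.96 + (1 - 0.82700) * 286.98 = 210.1 K

210.1 K


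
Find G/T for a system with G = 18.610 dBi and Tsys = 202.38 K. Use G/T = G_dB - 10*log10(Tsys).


G/T = 18.610 - 10*log10(202.38) = 18.610 - 23.06168 = -4.452 dB/K

-4.452 dB/K


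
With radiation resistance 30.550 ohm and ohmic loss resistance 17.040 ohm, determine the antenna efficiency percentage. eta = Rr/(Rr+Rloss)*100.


eta = 30.550 / (30.550 + 17.040) * 100 = 64.19%

64.19%


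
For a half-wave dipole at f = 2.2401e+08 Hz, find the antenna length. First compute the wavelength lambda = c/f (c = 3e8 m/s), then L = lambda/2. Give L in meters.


lambda = c / f = 3.0000e+08 / 2.2401e+08 = 1.339226 m
L = lambda / 2 = 1.339226 / 2 = 0.6696 m

0.6696 m


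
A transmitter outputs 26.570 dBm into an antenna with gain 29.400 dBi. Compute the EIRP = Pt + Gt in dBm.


EIRP = Pt + Gt = 26.570 + 29.400 = 55.97 dBm

55.97 dBm


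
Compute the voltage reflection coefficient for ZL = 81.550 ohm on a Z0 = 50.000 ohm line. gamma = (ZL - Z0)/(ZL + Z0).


gamma = (81.550 - 50.000) / (81.550 + 50.000) = 0.2398

0.2398


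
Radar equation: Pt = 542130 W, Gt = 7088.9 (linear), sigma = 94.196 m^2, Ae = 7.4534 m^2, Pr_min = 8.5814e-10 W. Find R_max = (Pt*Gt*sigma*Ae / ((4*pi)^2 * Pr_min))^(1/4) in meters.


R^4 = 542130*7088.9*94.196*7.4534 / ((4*pi)^2 * 8.5814e-10) = 1.991092e+19
R_max = 1.991092e+19^0.25 = 66799 m

66799 m


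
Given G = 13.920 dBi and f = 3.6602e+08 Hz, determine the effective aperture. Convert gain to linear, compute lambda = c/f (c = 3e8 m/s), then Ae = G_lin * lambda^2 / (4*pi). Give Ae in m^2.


lambda = c / f = 3.0000e+08 / 3.6602e+08 = 0.8196273 m
G_linear = 10^(13.920/10) = 24.66039
Ae = G_linear * lambda^2 / (4*pi) = 24.66039 * 0.8196273^2 / (4*pi) = 1.318 m^2

1.318 m^2


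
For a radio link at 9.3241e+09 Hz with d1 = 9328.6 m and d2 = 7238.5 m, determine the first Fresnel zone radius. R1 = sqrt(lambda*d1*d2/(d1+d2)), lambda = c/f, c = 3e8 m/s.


lambda = c / f = 3.0000e+08 / 9.3241e+09 = 0.03217469 m
R1 = sqrt(0.03217469 * 9328.6 * 7238.5 / (9328.6 + 7238.5)) = 11.45 m

11.45 m


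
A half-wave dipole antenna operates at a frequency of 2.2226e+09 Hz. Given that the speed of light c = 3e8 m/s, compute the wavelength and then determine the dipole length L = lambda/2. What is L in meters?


lambda = c / f = 3.0000e+08 / 2.2226e+09 = 0.1349771 m
L = lambda / 2 = 0.1349771 / 2 = 0.06749 m

0.06749 m


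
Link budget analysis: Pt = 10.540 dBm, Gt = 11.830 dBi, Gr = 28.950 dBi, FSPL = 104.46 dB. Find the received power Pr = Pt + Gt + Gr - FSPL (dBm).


Pr = 10.540 + 11.830 + 28.950 - 104.46 = -53.14 dBm

-53.14 dBm


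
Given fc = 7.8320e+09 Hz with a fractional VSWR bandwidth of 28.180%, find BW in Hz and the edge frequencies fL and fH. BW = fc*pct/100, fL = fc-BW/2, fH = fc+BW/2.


BW = 7.8320e+09 * 28.180/100 = 2.207058e+09 Hz
fL = 7.8320e+09 - 2.207058e+09/2 = 6.728e+09 Hz
fH = 7.8320e+09 + 2.207058e+09/2 = 8.936e+09 Hz

BW=2.207e+09 Hz, fL=6.728e+09 Hz, fH=8.936e+09 Hz


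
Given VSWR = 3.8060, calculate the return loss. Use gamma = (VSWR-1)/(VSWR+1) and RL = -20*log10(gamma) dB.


gamma = (3.8060 - 1) / (3.8060 + 1) = 0.5838535
RL = -20 * log10(0.5838535) = 4.674 dB

4.674 dB


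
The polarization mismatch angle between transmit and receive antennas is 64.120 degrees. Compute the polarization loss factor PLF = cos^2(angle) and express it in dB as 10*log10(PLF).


PLF_linear = cos^2(64.120 deg) = 0.1905216
PLF_dB = 10 * log10(0.1905216) = -7.201 dB

-7.201 dB


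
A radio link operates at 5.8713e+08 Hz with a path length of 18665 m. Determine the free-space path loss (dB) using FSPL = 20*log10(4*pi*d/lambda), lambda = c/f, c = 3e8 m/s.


lambda = c / f = 3.0000e+08 / 5.8713e+08 = 0.5109601 m
FSPL = 20 * log10(4*pi*18665/0.5109601) = 113.2 dB

113.2 dB


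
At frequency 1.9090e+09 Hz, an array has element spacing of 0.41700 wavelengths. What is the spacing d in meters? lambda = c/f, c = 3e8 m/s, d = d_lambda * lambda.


lambda = c / f = 3.0000e+08 / 1.9090e+09 = 0.1571503 m
d = 0.41700 * 0.1571503 = 0.06553 m

0.06553 m


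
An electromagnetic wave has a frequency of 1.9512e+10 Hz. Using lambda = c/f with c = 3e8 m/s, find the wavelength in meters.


lambda = c / f = 3.0000e+08 / 1.9512e+10 = 0.01538 m

0.01538 m


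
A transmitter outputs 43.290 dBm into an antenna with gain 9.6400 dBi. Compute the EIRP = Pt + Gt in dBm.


EIRP = Pt + Gt = 43.290 + 9.6400 = 52.93 dBm

52.93 dBm


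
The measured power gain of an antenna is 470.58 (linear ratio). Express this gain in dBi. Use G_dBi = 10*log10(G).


G_dBi = 10 * log10(470.58) = 26.73 dBi

26.73 dBi


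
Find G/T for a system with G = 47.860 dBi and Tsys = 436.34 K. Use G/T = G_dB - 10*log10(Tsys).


G/T = 47.860 - 10*log10(436.34) = 47.860 - 26.39825 = 21.46 dB/K

21.46 dB/K


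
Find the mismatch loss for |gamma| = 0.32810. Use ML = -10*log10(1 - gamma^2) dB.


ML = -10 * log10(1 - 0.32810^2) = -10 * log10(0.89235039) = 0.4946 dB

0.4946 dB


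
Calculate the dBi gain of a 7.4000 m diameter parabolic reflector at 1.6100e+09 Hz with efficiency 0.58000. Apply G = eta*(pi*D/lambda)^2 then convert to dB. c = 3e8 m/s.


lambda = c / f = 3.0000e+08 / 1.6100e+09 = 0.1863354 m
G_linear = 0.58000 * (pi * 7.4000 / 0.1863354)^2 = 9028.185
G_dBi = 10 * log10(9028.185) = 39.56 dBi

39.56 dBi


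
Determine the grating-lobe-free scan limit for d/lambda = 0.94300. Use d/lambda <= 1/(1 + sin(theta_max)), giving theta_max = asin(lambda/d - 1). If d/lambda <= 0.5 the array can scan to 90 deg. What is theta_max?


lambda/d - 1 = 1/0.94300 - 1 = 0.06044539
theta_max = asin(0.06044539) = 3.465 deg

3.465 deg


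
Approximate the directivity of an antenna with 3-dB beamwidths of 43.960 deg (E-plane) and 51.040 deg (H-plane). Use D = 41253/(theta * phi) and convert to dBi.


D_linear = 41253 / (43.960 * 51.040) = 18.38600
D_dBi = 10 * log10(18.38600) = 12.64 dBi

12.64 dBi


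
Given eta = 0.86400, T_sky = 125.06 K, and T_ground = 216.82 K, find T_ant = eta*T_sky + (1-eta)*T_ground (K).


T_ant = 0.86400 * 125.06 + (1 - 0.86400) * 216.82 = 137.5 K

137.5 K


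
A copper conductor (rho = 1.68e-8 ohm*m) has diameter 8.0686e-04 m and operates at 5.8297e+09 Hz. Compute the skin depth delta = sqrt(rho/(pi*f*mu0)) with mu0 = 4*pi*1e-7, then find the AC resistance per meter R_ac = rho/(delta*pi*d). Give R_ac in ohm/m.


delta = sqrt(1.68e-8 / (pi * 5.8297e+09 * 4*pi*1e-7)) = 8.543812e-07 m
R_ac = 1.68e-8 / (8.543812e-07 * pi * 8.0686e-04) = 7.757 ohm/m

7.757 ohm/m


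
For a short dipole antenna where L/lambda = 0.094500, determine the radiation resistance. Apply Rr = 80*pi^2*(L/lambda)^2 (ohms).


Rr = 80 * pi^2 * (0.094500)^2 = 80 * 9.869604 * 8.930250e-03 = 7.051 ohm

7.051 ohm


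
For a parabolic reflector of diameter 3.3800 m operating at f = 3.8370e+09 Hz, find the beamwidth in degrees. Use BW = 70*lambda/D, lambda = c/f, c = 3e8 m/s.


lambda = c / f = 3.0000e+08 / 3.8370e+09 = 0.07818608 m
BW = 70 * 0.07818608 / 3.3800 = 1.619 deg

1.619 deg


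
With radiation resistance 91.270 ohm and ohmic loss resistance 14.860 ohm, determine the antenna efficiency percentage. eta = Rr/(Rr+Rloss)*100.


eta = 91.270 / (91.270 + 14.860) * 100 = 86.00%

86.00%


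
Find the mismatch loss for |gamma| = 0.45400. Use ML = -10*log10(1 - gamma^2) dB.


ML = -10 * log10(1 - 0.45400^2) = -10 * log10(0.793884) = 1.002 dB

1.002 dB


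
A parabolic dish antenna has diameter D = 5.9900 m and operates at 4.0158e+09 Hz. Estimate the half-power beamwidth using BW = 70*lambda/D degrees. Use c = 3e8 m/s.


lambda = c / f = 3.0000e+08 / 4.0158e+09 = 0.07470492 m
BW = 70 * 0.07470492 / 5.9900 = 0.8730 deg

0.8730 deg


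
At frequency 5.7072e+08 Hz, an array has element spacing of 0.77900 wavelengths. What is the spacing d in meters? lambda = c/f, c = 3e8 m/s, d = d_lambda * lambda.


lambda = c / f = 3.0000e+08 / 5.7072e+08 = 0.5256518 m
d = 0.77900 * 0.5256518 = 0.4095 m

0.4095 m


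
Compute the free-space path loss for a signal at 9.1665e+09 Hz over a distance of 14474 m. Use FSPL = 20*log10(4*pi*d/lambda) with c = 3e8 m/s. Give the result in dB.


lambda = c / f = 3.0000e+08 / 9.1665e+09 = 0.03272787 m
FSPL = 20 * log10(4*pi*14474/0.03272787) = 134.9 dB

134.9 dB


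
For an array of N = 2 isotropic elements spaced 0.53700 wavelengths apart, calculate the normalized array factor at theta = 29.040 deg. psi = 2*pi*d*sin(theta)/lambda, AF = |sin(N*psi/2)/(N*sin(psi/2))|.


psi = 2*pi*0.53700*sin(29.040 deg) = 1.637842 rad
AF = |sin(2*1.637842/2) / (2*sin(1.637842/2))| = 0.6830

0.6830


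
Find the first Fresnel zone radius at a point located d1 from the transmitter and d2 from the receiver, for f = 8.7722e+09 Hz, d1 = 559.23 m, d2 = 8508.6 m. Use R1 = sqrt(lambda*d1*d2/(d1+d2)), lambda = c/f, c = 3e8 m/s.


lambda = c / f = 3.0000e+08 / 8.7722e+09 = 0.03419895 m
R1 = sqrt(0.03419895 * 559.23 * 8508.6 / (559.23 + 8508.6)) = 4.236 m

4.236 m


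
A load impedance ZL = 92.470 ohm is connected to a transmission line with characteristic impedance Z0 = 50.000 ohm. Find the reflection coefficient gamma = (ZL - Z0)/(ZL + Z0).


gamma = (92.470 - 50.000) / (92.470 + 50.000) = 0.2981

0.2981


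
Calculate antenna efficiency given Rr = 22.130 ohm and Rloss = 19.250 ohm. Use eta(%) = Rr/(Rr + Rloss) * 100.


eta = 22.130 / (22.130 + 19.250) * 100 = 53.48%

53.48%


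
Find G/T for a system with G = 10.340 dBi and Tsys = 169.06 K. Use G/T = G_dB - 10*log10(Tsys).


G/T = 10.340 - 10*log10(169.06) = 10.340 - 22.28041 = -11.94 dB/K

-11.94 dB/K


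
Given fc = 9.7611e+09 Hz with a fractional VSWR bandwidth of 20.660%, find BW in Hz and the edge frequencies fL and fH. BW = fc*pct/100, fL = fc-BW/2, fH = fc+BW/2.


BW = 9.7611e+09 * 20.660/100 = 2.016643e+09 Hz
fL = 9.7611e+09 - 2.016643e+09/2 = 8.753e+09 Hz
fH = 9.7611e+09 + 2.016643e+09/2 = 1.077e+10 Hz

BW=2.017e+09 Hz, fL=8.753e+09 Hz, fH=1.077e+10 Hz


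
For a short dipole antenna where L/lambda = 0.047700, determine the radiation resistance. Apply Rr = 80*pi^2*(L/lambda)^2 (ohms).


Rr = 80 * pi^2 * (0.047700)^2 = 80 * 9.869604 * 2.275290e-03 = 1.796 ohm

1.796 ohm


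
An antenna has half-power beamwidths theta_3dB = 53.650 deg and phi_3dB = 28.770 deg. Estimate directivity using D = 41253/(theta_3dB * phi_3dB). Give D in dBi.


D_linear = 41253 / (53.650 * 28.770) = 26.72674
D_dBi = 10 * log10(26.72674) = 14.27 dBi

14.27 dBi


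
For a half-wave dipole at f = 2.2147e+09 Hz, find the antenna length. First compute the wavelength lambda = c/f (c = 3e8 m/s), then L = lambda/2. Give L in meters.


lambda = c / f = 3.0000e+08 / 2.2147e+09 = 0.1354585 m
L = lambda / 2 = 0.1354585 / 2 = 0.06773 m

0.06773 m


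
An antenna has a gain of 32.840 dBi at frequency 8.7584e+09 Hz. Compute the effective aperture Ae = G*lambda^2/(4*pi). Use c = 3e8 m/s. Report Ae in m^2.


lambda = c / f = 3.0000e+08 / 8.7584e+09 = 0.03425283 m
G_linear = 10^(32.840/10) = 1923.092
Ae = G_linear * lambda^2 / (4*pi) = 1923.092 * 0.03425283^2 / (4*pi) = 0.1795 m^2

0.1795 m^2


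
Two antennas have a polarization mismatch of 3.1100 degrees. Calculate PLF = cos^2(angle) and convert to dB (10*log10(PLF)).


PLF_linear = cos^2(3.1100 deg) = 0.9970566
PLF_dB = 10 * log10(0.9970566) = -0.01280 dB

-0.01280 dB


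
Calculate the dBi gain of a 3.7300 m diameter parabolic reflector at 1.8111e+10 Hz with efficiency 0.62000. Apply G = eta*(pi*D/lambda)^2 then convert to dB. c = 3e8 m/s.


lambda = c / f = 3.0000e+08 / 1.8111e+10 = 0.01656452 m
G_linear = 0.62000 * (pi * 3.7300 / 0.01656452)^2 = 310278.3
G_dBi = 10 * log10(310278.3) = 54.92 dBi

54.92 dBi


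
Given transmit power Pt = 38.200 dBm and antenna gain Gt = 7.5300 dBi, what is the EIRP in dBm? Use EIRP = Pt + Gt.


EIRP = Pt + Gt = 38.200 + 7.5300 = 45.73 dBm

45.73 dBm


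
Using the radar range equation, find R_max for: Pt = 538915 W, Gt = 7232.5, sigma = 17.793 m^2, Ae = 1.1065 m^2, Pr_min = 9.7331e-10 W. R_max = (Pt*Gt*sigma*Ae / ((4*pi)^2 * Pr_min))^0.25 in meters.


R^4 = 538915*7232.5*17.793*1.1065 / ((4*pi)^2 * 9.7331e-10) = 4.992734e+17
R_max = 4.992734e+17^0.25 = 26582 m

26582 m


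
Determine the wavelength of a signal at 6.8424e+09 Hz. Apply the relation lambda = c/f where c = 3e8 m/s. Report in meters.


lambda = c / f = 3.0000e+08 / 6.8424e+09 = 0.04384 m

0.04384 m


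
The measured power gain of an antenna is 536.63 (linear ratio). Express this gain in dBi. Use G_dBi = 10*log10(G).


G_dBi = 10 * log10(536.63) = 27.30 dBi

27.30 dBi


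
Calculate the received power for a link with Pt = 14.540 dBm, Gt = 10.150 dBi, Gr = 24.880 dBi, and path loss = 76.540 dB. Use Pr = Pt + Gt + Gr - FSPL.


Pr = 14.540 + 10.150 + 24.880 - 76.540 = -26.97 dBm

-26.97 dBm


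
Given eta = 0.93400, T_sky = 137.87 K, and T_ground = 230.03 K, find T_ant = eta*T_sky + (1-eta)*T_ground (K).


T_ant = 0.93400 * 137.87 + (1 - 0.93400) * 230.03 = 144.0 K

144.0 K


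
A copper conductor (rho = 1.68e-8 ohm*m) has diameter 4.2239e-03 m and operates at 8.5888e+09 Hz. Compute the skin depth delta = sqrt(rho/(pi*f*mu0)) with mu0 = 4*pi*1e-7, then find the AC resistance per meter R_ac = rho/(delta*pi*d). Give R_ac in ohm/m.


delta = sqrt(1.68e-8 / (pi * 8.5888e+09 * 4*pi*1e-7)) = 7.038960e-07 m
R_ac = 1.68e-8 / (7.038960e-07 * pi * 4.2239e-03) = 1.799 ohm/m

1.799 ohm/m


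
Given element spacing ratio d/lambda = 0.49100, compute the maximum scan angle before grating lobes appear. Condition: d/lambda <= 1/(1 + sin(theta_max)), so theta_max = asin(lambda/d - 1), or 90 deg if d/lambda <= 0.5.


lambda/d - 1 = 1/0.49100 - 1 = 1.036660 >= 1
d/lambda <= 0.5, so the array can scan to endfire without grating lobes: theta_max = 90 deg

90 deg


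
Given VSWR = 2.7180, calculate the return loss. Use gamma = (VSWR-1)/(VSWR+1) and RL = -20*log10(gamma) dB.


gamma = (2.7180 - 1) / (2.7180 + 1) = 0.4620764
RL = -20 * log10(0.4620764) = 6.706 dB

6.706 dB


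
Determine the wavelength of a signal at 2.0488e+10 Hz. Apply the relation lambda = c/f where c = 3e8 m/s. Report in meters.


lambda = c / f = 3.0000e+08 / 2.0488e+10 = 0.01464 m

0.01464 m


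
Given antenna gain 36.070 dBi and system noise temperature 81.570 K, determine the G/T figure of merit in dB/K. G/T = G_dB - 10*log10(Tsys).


G/T = 36.070 - 10*log10(81.570) = 36.070 - 19.11530 = 16.95 dB/K

16.95 dB/K


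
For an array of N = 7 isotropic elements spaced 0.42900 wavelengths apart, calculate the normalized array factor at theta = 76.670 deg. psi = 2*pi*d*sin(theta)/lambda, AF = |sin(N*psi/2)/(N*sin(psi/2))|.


psi = 2*pi*0.42900*sin(76.670 deg) = 2.622865 rad
AF = |sin(7*2.622865/2) / (7*sin(2.622865/2))| = 0.03581

0.03581


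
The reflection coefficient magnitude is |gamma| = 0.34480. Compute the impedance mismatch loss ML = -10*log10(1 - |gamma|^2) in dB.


ML = -10 * log10(1 - 0.34480^2) = -10 * log10(0.88111296) = 0.5497 dB

0.5497 dB


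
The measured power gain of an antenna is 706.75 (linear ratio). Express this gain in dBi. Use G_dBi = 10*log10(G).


G_dBi = 10 * log10(706.75) = 28.49 dBi

28.49 dBi


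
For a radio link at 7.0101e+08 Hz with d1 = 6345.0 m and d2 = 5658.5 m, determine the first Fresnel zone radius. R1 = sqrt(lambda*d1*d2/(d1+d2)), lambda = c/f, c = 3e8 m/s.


lambda = c / f = 3.0000e+08 / 7.0101e+08 = 0.4279540 m
R1 = sqrt(0.4279540 * 6345.0 * 5658.5 / (6345.0 + 5658.5)) = 35.78 m

35.78 m


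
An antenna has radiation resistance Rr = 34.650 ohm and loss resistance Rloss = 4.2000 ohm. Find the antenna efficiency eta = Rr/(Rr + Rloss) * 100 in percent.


eta = 34.650 / (34.650 + 4.2000) * 100 = 89.19%

89.19%


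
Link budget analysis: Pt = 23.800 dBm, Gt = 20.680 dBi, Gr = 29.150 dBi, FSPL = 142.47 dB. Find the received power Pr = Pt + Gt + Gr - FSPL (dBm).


Pr = 23.800 + 20.680 + 29.150 - 142.47 = -68.84 dBm

-68.84 dBm


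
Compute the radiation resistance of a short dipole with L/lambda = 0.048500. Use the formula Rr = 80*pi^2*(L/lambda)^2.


Rr = 80 * pi^2 * (0.048500)^2 = 80 * 9.869604 * 2.352250e-03 = 1.857 ohm

1.857 ohm


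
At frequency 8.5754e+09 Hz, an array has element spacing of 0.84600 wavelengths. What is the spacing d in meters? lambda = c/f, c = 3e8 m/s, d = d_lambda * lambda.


lambda = c / f = 3.0000e+08 / 8.5754e+09 = 0.03498379 m
d = 0.84600 * 0.03498379 = 0.02960 m

0.02960 m


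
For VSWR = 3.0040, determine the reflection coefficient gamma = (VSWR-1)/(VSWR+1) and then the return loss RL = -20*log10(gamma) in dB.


gamma = (3.0040 - 1) / (3.0040 + 1) = 0.5004995
RL = -20 * log10(0.5004995) = 6.012 dB

6.012 dB


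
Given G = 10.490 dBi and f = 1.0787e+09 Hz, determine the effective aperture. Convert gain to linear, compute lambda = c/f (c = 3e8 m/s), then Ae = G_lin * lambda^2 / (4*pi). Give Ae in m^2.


lambda = c / f = 3.0000e+08 / 1.0787e+09 = 0.2781125 m
G_linear = 10^(10.490/10) = 11.19438
Ae = G_linear * lambda^2 / (4*pi) = 11.19438 * 0.2781125^2 / (4*pi) = 0.06890 m^2

0.06890 m^2
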